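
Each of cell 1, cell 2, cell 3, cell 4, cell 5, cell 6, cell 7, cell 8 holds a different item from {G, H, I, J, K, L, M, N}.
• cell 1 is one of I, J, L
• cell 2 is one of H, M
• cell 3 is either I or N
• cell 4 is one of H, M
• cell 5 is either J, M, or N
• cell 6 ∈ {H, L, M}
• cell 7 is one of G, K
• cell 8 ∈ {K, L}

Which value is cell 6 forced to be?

L

The 8 variables together cover exactly {G, H, I, J, K, L, M, N} — 8 values for 8 variables — and G appears only in cell 7's list, so cell 7 = G.
The 7 still-open variables draw from only 7 values {H, I, J, K, L, M, N}, so each is used; only cell 8 can be K, hence cell 8 = K.
cell 2 and cell 4 share exactly the 2 values {H, M}; by pigeonhole those values go to them, so strike H, M from cell 5, cell 6.
So cell 6 = L.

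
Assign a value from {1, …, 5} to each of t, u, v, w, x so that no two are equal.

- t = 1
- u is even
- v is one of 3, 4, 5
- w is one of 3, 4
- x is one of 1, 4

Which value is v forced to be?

5

t must be 1 (only option left). Eliminate 1 elsewhere: x.
x's domain is down to {4}, so x = 4. So u, v, w can't be 4.
u's domain is down to {2}, so u = 2.
w must be 3 (only option left). Remove 3 from v.
So v = 5.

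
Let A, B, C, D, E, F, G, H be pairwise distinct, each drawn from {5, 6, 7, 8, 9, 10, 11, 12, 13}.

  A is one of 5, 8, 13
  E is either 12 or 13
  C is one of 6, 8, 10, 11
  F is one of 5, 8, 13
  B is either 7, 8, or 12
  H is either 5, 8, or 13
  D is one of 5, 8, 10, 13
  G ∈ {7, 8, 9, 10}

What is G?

9

A, F, H share exactly the 3 values {5, 8, 13}; by pigeonhole those values go to them, so strike 5, 8, 13 from B, C, D, E, G.
D's domain is down to {10}, so D = 10. Remove 10 from C, G.
E has just one choice, so E = 12. Remove 12 from B.
B's domain is down to {7}, so B = 7. Strike 7 from G.
So G = 9.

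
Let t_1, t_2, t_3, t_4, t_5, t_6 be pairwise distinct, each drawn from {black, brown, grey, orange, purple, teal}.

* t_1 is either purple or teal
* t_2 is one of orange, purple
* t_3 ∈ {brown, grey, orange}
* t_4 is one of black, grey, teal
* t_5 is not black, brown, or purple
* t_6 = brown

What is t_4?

black

t_6's domain is down to {brown}, so t_6 = brown. Remove brown from t_3.
Among the 5 still-open variables, black fits only t_4 (and all 5 values in {black, grey, orange, purple, teal} must be used), so t_4 = black.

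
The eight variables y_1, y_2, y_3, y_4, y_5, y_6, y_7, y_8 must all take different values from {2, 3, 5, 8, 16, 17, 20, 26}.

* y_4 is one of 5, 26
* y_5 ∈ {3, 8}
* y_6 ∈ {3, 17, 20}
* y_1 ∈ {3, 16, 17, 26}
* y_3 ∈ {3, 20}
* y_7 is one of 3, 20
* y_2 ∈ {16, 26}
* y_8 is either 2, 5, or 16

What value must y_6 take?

17

The 8 variables together cover exactly {2, 3, 5, 8, 16, 17, 20, 26} — 8 values for 8 variables — and 2 appears only in y_8's list, so y_8 = 2.
The 7 still-open variables draw from only 7 values {3, 5, 8, 16, 17, 20, 26}, so each is used; only y_4 can be 5, hence y_4 = 5.
The 6 still-open variables draw from only 6 values {3, 8, 16, 17, 20, 26}, so each is used; only y_5 can be 8, hence y_5 = 8.
y_3 and y_7 between them cover only {3, 20} — a naked pair. Remove those values from y_1, y_6.
So y_6 = 17.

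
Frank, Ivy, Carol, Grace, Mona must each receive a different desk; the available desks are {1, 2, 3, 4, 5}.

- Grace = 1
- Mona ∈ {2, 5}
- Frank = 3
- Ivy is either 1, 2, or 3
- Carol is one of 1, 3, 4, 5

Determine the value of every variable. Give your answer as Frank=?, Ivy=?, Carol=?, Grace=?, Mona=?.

Frank has just one choice, so Frank = 3. So Ivy, Carol can't be 3.
That leaves Grace = 1. Remove 1 from Ivy, Carol.
Ivy's domain is down to {2}, so Ivy = 2. So Mona can't be 2.
Mona must be 5 (only option left). Strike 5 from Carol.
Carol must be 4 (only option left).

Frank=3, Ivy=2, Carol=4, Grace=1, Mona=5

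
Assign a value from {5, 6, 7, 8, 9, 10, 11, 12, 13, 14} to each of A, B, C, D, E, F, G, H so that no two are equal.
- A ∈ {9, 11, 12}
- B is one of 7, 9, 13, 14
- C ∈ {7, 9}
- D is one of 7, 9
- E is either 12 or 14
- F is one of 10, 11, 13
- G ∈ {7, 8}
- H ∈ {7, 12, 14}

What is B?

13

The 8 variables together cover exactly {7, 8, 9, 10, 11, 12, 13, 14} — 8 values for 8 variables — and 8 appears only in G's list, so G = 8.
Among the 7 still-open variables, 10 fits only F (and all 7 values in {7, 9, 10, 11, 12, 13, 14} must be used), so F = 10.
The 6 still-open variables together cover exactly {7, 9, 11, 12, 13, 14} — 6 values for 6 variables — and 11 appears only in A's list, so A = 11.
The 5 still-open variables together cover exactly {7, 9, 12, 13, 14} — 5 values for 5 variables — and 13 appears only in B's list, so B = 13.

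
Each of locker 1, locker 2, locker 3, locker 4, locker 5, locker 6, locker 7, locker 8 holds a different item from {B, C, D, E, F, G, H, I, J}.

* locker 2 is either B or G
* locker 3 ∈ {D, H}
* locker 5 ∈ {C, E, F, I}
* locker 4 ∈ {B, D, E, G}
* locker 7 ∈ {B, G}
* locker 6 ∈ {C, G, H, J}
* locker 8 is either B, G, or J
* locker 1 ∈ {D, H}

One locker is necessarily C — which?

locker 6

locker 1 and locker 3 share exactly the 2 values {D, H}; by pigeonhole those values go to them, so strike D, H from locker 4, locker 6.
locker 2 and locker 7 share exactly the 2 values {B, G}; by pigeonhole those values go to them, so strike B, G from locker 4, locker 6, locker 8.
That leaves locker 4 = E. Remove E from locker 5.
locker 8 must be J (only option left). So locker 6 can't be J.
So C goes to locker 6.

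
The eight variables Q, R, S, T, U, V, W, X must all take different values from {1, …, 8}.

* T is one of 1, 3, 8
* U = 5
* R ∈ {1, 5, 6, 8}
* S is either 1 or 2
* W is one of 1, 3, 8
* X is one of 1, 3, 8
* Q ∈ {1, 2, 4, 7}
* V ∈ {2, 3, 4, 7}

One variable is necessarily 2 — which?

S

U's domain is down to {5}, so U = 5. So R can't be 5.
The 7 still-open variables draw from only 7 values {1, 2, 3, 4, 6, 7, 8}, so each is used; only R can be 6, hence R = 6.
T, W, X between them cover only {1, 3, 8} — a naked triple. Remove those values from Q, S, V.
So 2 goes to S.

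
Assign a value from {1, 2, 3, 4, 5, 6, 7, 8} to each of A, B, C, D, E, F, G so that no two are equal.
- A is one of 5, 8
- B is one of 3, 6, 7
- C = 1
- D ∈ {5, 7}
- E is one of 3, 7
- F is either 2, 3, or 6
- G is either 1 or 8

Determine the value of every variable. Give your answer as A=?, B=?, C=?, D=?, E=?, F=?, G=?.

A=5, B=6, C=1, D=7, E=3, F=2, G=8

C has just one choice, so C = 1. Remove 1 from G.
That leaves G = 8. Strike 8 from A.
That leaves A = 5. Strike 5 from D.
D has just one choice, so D = 7. Remove 7 from B, E.
E has just one choice, so E = 3. Eliminate 3 elsewhere: B, F.
B's domain is down to {6}, so B = 6. Eliminate 6 elsewhere: F.
F's domain is down to {2}, so F = 2.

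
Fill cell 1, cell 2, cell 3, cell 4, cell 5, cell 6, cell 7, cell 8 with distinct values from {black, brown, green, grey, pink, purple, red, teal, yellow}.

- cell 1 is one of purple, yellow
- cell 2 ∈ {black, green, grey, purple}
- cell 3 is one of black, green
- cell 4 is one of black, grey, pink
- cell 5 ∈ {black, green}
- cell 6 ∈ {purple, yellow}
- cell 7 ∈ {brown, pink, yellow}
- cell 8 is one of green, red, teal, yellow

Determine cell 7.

The 2 variables cell 1 and cell 6 are confined to {purple, yellow}, which locks those values in; drop them from cell 2, cell 7, cell 8.
The 2 variables cell 3 and cell 5 are confined to {black, green}, which locks those values in; drop them from cell 2, cell 4, cell 8.
cell 2 must be grey (only option left). Eliminate grey elsewhere: cell 4.
cell 4's domain is down to {pink}, so cell 4 = pink. Remove pink from cell 7.
So cell 7 = brown.

brown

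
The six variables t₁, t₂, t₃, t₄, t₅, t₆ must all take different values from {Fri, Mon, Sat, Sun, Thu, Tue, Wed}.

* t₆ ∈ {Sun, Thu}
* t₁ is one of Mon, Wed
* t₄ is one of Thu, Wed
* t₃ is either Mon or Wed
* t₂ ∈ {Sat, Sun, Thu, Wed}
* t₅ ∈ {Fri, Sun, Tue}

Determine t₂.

The 2 variables t₁ and t₃ are confined to {Mon, Wed}, which locks those values in; drop them from t₂, t₄.
That leaves t₄ = Thu. Remove Thu from t₂, t₆.
t₆ has just one choice, so t₆ = Sun. Strike Sun from t₂, t₅.
So t₂ = Sat.

Sat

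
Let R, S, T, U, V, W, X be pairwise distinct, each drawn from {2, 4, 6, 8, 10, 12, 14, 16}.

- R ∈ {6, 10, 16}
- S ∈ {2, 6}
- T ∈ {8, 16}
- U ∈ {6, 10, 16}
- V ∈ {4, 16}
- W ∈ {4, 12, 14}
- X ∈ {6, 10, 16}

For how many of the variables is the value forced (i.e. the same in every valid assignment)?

3

R, U, X share exactly the 3 values {6, 10, 16}; by pigeonhole those values go to them, so strike 6, 10, 16 from S, T, V.
That leaves S = 2.
T has just one choice, so T = 8.
V's domain is down to {4}, so V = 4. So W can't be 4.
Determined: S=2, T=8, V=4. The other variables each still have more than one consistent value. That makes 3.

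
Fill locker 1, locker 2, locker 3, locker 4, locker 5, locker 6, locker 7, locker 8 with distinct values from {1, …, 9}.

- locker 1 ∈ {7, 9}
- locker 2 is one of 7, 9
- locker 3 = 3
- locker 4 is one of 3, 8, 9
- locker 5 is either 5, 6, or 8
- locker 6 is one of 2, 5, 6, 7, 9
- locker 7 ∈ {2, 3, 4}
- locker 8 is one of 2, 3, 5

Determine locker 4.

8

locker 3 must be 3 (only option left). So locker 4, locker 7, locker 8 can't be 3.
The 7 still-open variables draw from only 7 values {2, 4, 5, 6, 7, 8, 9}, so each is used; only locker 7 can be 4, hence locker 7 = 4.
locker 1 and locker 2 share exactly the 2 values {7, 9}; by pigeonhole those values go to them, so strike 7, 9 from locker 4, locker 6.
So locker 4 = 8.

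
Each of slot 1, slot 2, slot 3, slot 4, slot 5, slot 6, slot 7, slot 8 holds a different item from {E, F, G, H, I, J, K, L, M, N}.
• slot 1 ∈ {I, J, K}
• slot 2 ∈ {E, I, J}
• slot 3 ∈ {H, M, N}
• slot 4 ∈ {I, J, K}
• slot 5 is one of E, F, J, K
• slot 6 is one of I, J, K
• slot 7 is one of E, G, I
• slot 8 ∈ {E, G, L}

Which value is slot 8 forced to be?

slot 1, slot 4, slot 6 between them cover only {I, J, K} — a naked triple. Remove those values from slot 2, slot 5, slot 7.
slot 2 has just one choice, so slot 2 = E. Eliminate E elsewhere: slot 5, slot 7, slot 8.
That leaves slot 5 = F.
slot 7 must be G (only option left). So slot 8 can't be G.
So slot 8 = L.

L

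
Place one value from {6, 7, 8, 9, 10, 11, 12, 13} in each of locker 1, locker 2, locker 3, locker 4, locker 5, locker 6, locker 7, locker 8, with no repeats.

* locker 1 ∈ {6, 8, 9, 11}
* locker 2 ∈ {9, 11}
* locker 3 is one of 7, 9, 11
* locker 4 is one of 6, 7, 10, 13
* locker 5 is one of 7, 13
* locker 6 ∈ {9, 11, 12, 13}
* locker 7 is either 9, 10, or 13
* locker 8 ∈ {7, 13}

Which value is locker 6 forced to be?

12

Among the 8 variables, 8 fits only locker 1 (and all 8 values in {6, 7, 8, 9, 10, 11, 12, 13} must be used), so locker 1 = 8.
The 7 still-open variables draw from only 7 values {6, 7, 9, 10, 11, 12, 13}, so each is used; only locker 4 can be 6, hence locker 4 = 6.
The 6 still-open variables draw from only 6 values {7, 9, 10, 11, 12, 13}, so each is used; only locker 7 can be 10, hence locker 7 = 10.
The 5 still-open variables together cover exactly {7, 9, 11, 12, 13} — 5 values for 5 variables — and 12 appears only in locker 6's list, so locker 6 = 12.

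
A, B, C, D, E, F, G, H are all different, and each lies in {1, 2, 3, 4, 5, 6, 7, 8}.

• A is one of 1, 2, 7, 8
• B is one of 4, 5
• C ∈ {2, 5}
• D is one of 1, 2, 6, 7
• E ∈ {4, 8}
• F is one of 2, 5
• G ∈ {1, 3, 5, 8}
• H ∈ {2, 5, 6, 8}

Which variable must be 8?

Among the 8 variables, 3 fits only G (and all 8 values in {1, 2, 3, 4, 5, 6, 7, 8} must be used), so G = 3.
C and F between them cover only {2, 5} — a naked pair. Remove those values from A, B, D, H.
B has just one choice, so B = 4. Eliminate 4 elsewhere: E.
So 8 goes to E.

E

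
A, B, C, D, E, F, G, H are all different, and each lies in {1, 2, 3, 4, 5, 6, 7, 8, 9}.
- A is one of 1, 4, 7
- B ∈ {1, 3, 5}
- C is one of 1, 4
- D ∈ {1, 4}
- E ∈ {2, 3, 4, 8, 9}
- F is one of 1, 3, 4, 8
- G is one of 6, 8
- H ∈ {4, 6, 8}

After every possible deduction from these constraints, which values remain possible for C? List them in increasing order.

1, 4

C and D share exactly the 2 values {1, 4}; by pigeonhole those values go to them, so strike 1, 4 from A, B, E, F, H.
That leaves A = 7.
G and H between them cover only {6, 8} — a naked pair. Remove those values from E, F.
F's domain is down to {3}, so F = 3. So B, E can't be 3.
B must be 5 (only option left).
No further eliminations apply; C can still be any of 1, 4.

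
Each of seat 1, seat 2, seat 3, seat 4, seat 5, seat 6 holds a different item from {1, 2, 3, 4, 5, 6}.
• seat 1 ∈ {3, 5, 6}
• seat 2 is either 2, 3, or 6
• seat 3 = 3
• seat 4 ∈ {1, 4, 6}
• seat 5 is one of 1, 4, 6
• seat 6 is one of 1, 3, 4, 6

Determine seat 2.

2

seat 3's domain is down to {3}, so seat 3 = 3. Remove 3 from seat 1, seat 2, seat 6.
The 5 still-open variables together cover exactly {1, 2, 4, 5, 6} — 5 values for 5 variables — and 2 appears only in seat 2's list, so seat 2 = 2.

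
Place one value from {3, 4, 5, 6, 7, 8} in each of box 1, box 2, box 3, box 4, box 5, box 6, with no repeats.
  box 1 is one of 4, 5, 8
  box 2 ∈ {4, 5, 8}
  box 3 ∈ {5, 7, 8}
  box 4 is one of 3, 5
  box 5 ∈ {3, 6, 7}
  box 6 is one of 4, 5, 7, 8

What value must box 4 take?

3

The 6 variables draw from only 6 values {3, 4, 5, 6, 7, 8}, so each is used; only box 5 can be 6, hence box 5 = 6.
The 5 still-open variables together cover exactly {3, 4, 5, 7, 8} — 5 values for 5 variables — and 3 appears only in box 4's list, so box 4 = 3.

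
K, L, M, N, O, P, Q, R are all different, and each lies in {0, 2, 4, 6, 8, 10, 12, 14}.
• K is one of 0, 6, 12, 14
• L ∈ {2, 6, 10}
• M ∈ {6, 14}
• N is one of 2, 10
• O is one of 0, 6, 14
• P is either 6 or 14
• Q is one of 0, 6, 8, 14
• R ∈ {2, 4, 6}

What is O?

The 8 variables draw from only 8 values {0, 2, 4, 6, 8, 10, 12, 14}, so each is used; only R can be 4, hence R = 4.
The 7 still-open variables draw from only 7 values {0, 2, 6, 8, 10, 12, 14}, so each is used; only Q can be 8, hence Q = 8.
The 6 still-open variables together cover exactly {0, 2, 6, 10, 12, 14} — 6 values for 6 variables — and 12 appears only in K's list, so K = 12.
Among the 5 still-open variables, 0 fits only O (and all 5 values in {0, 2, 6, 10, 14} must be used), so O = 0.

0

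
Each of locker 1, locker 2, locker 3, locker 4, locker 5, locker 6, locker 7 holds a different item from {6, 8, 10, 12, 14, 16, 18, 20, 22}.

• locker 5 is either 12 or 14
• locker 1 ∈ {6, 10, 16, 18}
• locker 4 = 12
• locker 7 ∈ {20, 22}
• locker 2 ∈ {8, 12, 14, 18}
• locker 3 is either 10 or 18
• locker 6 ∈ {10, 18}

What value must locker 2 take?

8

locker 4 must be 12 (only option left). Remove 12 from locker 2, locker 5.
locker 5's domain is down to {14}, so locker 5 = 14. Strike 14 from locker 2.
locker 3 and locker 6 between them cover only {10, 18} — a naked pair. Remove those values from locker 1, locker 2.
So locker 2 = 8.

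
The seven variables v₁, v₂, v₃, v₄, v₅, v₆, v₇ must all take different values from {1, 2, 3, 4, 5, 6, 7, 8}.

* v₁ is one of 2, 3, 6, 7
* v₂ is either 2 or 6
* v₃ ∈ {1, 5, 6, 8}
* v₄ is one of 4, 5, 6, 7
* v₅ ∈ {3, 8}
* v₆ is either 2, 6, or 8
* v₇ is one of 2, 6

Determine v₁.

7

v₂ and v₇ between them cover only {2, 6} — a naked pair. Remove those values from v₁, v₃, v₄, v₆.
That leaves v₆ = 8. Strike 8 from v₃, v₅.
v₅ has just one choice, so v₅ = 3. Eliminate 3 elsewhere: v₁.
So v₁ = 7.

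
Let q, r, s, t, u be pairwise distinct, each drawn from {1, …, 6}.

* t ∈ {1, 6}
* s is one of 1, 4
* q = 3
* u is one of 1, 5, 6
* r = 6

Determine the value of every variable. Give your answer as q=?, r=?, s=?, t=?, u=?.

q's domain is down to {3}, so q = 3.
r has just one choice, so r = 6. Strike 6 from t, u.
t must be 1 (only option left). Strike 1 from s, u.
u must be 5 (only option left).
That leaves s = 4.

q=3, r=6, s=4, t=1, u=5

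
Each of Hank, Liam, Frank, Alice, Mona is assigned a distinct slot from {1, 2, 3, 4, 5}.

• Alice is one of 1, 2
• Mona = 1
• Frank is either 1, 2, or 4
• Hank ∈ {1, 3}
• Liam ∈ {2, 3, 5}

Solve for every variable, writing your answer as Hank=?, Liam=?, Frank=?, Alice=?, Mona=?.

Mona's domain is down to {1}, so Mona = 1. So Hank, Frank, Alice can't be 1.
That leaves Hank = 3. Remove 3 from Liam.
Alice's domain is down to {2}, so Alice = 2. So Liam, Frank can't be 2.
Liam has just one choice, so Liam = 5.
Frank has just one choice, so Frank = 4.

Hank=3, Liam=5, Frank=4, Alice=2, Mona=1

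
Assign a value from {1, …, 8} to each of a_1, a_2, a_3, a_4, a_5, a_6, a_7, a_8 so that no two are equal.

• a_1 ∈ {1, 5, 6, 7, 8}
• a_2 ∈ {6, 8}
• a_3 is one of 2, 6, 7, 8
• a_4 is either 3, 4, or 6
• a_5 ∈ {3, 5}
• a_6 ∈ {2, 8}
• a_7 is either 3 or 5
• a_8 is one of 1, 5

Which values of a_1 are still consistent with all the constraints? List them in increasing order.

Among the 8 variables, 4 fits only a_4 (and all 8 values in {1, 2, 3, 4, 5, 6, 7, 8} must be used), so a_4 = 4.
a_5 and a_7 share exactly the 2 values {3, 5}; by pigeonhole those values go to them, so strike 3, 5 from a_1, a_8.
a_8's domain is down to {1}, so a_8 = 1. Strike 1 from a_1.
No further eliminations apply; a_1 can still be any of 6, 7, 8.

6, 7, 8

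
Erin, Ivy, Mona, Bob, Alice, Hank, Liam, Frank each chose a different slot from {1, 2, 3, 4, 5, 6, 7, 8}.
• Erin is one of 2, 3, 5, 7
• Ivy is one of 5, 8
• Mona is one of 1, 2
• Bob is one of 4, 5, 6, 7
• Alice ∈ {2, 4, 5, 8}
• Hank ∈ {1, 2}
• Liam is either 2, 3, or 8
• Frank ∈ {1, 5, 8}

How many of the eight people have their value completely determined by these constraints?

4

The 8 variables together cover exactly {1, 2, 3, 4, 5, 6, 7, 8} — 8 values for 8 variables — and 6 appears only in Bob's list, so Bob = 6.
The 7 still-open variables together cover exactly {1, 2, 3, 4, 5, 7, 8} — 7 values for 7 variables — and 4 appears only in Alice's list, so Alice = 4.
Among the 6 still-open variables, 7 fits only Erin (and all 6 values in {1, 2, 3, 5, 7, 8} must be used), so Erin = 7.
The 5 still-open variables draw from only 5 values {1, 2, 3, 5, 8}, so each is used; only Liam can be 3, hence Liam = 3.
Mona and Hank between them cover only {1, 2} — a naked pair. Remove those values from Frank.
Determined: Erin=7, Bob=6, Alice=4, Liam=3. The other people each still have more than one consistent value. That makes 4.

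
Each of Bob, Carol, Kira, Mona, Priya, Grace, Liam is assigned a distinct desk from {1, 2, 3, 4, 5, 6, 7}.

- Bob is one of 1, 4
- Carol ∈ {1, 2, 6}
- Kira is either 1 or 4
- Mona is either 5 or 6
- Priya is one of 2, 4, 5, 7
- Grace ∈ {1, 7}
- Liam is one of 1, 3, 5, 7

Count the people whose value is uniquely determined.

2

The 7 variables together cover exactly {1, 2, 3, 4, 5, 6, 7} — 7 values for 7 variables — and 3 appears only in Liam's list, so Liam = 3.
Bob and Kira between them cover only {1, 4} — a naked pair. Remove those values from Carol, Priya, Grace.
Grace has just one choice, so Grace = 7. Eliminate 7 elsewhere: Priya.
Determined: Grace=7, Liam=3. The other people each still have more than one consistent value. That makes 2.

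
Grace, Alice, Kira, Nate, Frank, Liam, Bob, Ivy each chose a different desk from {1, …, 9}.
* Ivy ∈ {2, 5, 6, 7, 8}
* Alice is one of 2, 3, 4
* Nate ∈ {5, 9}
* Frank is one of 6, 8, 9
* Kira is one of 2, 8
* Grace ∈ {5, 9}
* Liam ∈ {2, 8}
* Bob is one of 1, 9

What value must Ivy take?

7

Grace and Nate share exactly the 2 values {5, 9}; by pigeonhole those values go to them, so strike 5, 9 from Frank, Bob, Ivy.
That leaves Bob = 1.
Kira and Liam between them cover only {2, 8} — a naked pair. Remove those values from Alice, Frank, Ivy.
Frank's domain is down to {6}, so Frank = 6. So Ivy can't be 6.
So Ivy = 7.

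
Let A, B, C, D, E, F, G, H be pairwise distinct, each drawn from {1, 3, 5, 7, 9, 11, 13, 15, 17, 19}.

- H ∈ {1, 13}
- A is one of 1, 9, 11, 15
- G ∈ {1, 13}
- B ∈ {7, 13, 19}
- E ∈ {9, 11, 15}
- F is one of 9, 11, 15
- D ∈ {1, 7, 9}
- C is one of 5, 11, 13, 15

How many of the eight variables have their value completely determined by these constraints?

3

The 8 variables together cover exactly {1, 5, 7, 9, 11, 13, 15, 19} — 8 values for 8 variables — and 5 appears only in C's list, so C = 5.
The 7 still-open variables together cover exactly {1, 7, 9, 11, 13, 15, 19} — 7 values for 7 variables — and 19 appears only in B's list, so B = 19.
The 6 still-open variables draw from only 6 values {1, 7, 9, 11, 13, 15}, so each is used; only D can be 7, hence D = 7.
G and H share exactly the 2 values {1, 13}; by pigeonhole those values go to them, so strike 1, 13 from A.
Determined: B=19, C=5, D=7. The other variables each still have more than one consistent value. That makes 3.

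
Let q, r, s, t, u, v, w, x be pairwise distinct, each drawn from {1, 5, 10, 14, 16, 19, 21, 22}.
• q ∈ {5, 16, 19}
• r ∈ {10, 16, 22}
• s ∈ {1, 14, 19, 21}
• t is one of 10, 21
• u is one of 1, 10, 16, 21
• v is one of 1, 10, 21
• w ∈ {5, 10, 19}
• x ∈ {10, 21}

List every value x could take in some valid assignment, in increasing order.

10, 21

The 8 variables draw from only 8 values {1, 5, 10, 14, 16, 19, 21, 22}, so each is used; only s can be 14, hence s = 14.
The 7 still-open variables together cover exactly {1, 5, 10, 16, 19, 21, 22} — 7 values for 7 variables — and 22 appears only in r's list, so r = 22.
t and x share exactly the 2 values {10, 21}; by pigeonhole those values go to them, so strike 10, 21 from u, v, w.
That leaves v = 1. Strike 1 from u.
u has just one choice, so u = 16. Remove 16 from q.
No further eliminations apply; x can still be any of 10, 21.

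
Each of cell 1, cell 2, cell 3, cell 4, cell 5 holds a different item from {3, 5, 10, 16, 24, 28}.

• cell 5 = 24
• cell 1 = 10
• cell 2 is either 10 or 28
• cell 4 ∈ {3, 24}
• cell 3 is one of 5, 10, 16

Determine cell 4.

cell 1's domain is down to {10}, so cell 1 = 10. Eliminate 10 elsewhere: cell 2, cell 3.
cell 2 must be 28 (only option left).
That leaves cell 5 = 24. Eliminate 24 elsewhere: cell 4.
So cell 4 = 3.

3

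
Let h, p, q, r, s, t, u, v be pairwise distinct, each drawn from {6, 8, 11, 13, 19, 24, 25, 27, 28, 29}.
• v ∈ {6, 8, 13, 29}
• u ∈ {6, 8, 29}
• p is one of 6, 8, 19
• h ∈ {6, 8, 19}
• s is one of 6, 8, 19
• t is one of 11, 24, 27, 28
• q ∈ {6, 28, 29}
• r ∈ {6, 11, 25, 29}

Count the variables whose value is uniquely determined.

3

The 3 variables h, p, s are confined to {6, 8, 19}, which locks those values in; drop them from q, r, u, v.
u has just one choice, so u = 29. So q, r, v can't be 29.
That leaves v = 13.
q's domain is down to {28}, so q = 28. Strike 28 from t.
Determined: q=28, u=29, v=13. The other variables each still have more than one consistent value. That makes 3.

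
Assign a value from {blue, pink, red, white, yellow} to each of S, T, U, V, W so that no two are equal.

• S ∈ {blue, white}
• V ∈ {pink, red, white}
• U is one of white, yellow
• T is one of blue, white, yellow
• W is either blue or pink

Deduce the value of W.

pink

The 5 variables together cover exactly {blue, pink, red, white, yellow} — 5 values for 5 variables — and red appears only in V's list, so V = red.
The 4 still-open variables draw from only 4 values {blue, pink, white, yellow}, so each is used; only W can be pink, hence W = pink.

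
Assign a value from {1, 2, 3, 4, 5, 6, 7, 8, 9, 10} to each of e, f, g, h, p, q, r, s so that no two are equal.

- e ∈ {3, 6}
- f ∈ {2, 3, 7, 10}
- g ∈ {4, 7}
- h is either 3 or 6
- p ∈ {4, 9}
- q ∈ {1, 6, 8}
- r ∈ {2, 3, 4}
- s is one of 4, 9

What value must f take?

The 2 variables e and h are confined to {3, 6}, which locks those values in; drop them from f, q, r.
p and s between them cover only {4, 9} — a naked pair. Remove those values from g, r.
g must be 7 (only option left). So f can't be 7.
r's domain is down to {2}, so r = 2. Strike 2 from f.
So f = 10.

10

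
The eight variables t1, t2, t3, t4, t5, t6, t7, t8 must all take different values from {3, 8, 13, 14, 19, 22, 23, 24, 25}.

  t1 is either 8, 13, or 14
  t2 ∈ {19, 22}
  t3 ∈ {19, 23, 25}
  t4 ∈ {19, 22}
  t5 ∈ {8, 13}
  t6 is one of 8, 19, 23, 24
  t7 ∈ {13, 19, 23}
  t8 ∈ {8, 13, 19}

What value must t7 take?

23

Among the 8 variables, 14 fits only t1 (and all 8 values in {8, 13, 14, 19, 22, 23, 24, 25} must be used), so t1 = 14.
Among the 7 still-open variables, 24 fits only t6 (and all 7 values in {8, 13, 19, 22, 23, 24, 25} must be used), so t6 = 24.
The 6 still-open variables draw from only 6 values {8, 13, 19, 22, 23, 25}, so each is used; only t3 can be 25, hence t3 = 25.
Among the 5 still-open variables, 23 fits only t7 (and all 5 values in {8, 13, 19, 22, 23} must be used), so t7 = 23.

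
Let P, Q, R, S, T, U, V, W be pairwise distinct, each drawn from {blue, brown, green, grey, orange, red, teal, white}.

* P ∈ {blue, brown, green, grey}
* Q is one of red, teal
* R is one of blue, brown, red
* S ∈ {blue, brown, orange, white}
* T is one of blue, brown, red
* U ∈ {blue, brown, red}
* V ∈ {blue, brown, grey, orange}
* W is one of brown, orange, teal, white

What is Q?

teal

Among the 8 variables, green fits only P (and all 8 values in {blue, brown, green, grey, orange, red, teal, white} must be used), so P = green.
The 7 still-open variables together cover exactly {blue, brown, grey, orange, red, teal, white} — 7 values for 7 variables — and grey appears only in V's list, so V = grey.
The 3 variables R, T, U are confined to {blue, brown, red}, which locks those values in; drop them from Q, S, W.
So Q = teal.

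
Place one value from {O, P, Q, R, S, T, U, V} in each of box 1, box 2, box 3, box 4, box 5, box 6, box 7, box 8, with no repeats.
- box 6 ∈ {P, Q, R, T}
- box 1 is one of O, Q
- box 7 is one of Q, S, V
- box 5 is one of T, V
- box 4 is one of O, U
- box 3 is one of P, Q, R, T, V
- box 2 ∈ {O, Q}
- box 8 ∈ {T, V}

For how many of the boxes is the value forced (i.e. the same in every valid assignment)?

The 8 variables draw from only 8 values {O, P, Q, R, S, T, U, V}, so each is used; only box 7 can be S, hence box 7 = S.
The 7 still-open variables together cover exactly {O, P, Q, R, T, U, V} — 7 values for 7 variables — and U appears only in box 4's list, so box 4 = U.
The 2 variables box 1 and box 2 are confined to {O, Q}, which locks those values in; drop them from box 3, box 6.
box 5 and box 8 between them cover only {T, V} — a naked pair. Remove those values from box 3, box 6.
Determined: box 4=U, box 7=S. The other boxes each still have more than one consistent value. That makes 2.

2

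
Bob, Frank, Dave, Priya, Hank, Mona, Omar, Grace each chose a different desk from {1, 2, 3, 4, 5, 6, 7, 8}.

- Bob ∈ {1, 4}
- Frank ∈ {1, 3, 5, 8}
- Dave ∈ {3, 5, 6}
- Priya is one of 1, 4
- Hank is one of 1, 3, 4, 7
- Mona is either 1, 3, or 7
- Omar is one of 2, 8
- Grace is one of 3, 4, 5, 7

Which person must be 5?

Grace

Among the 8 variables, 2 fits only Omar (and all 8 values in {1, 2, 3, 4, 5, 6, 7, 8} must be used), so Omar = 2.
The 7 still-open variables together cover exactly {1, 3, 4, 5, 6, 7, 8} — 7 values for 7 variables — and 6 appears only in Dave's list, so Dave = 6.
Among the 6 still-open variables, 8 fits only Frank (and all 6 values in {1, 3, 4, 5, 7, 8} must be used), so Frank = 8.
The 5 still-open variables together cover exactly {1, 3, 4, 5, 7} — 5 values for 5 variables — and 5 appears only in Grace's list, so Grace = 5.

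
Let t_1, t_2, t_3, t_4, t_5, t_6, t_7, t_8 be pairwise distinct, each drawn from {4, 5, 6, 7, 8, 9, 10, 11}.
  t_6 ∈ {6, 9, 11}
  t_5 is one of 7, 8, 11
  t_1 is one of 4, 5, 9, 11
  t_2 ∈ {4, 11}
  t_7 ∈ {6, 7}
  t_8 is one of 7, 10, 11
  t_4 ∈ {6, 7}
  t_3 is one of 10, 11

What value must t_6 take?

The 8 variables draw from only 8 values {4, 5, 6, 7, 8, 9, 10, 11}, so each is used; only t_1 can be 5, hence t_1 = 5.
The 7 still-open variables draw from only 7 values {4, 6, 7, 8, 9, 10, 11}, so each is used; only t_2 can be 4, hence t_2 = 4.
Among the 6 still-open variables, 8 fits only t_5 (and all 6 values in {6, 7, 8, 9, 10, 11} must be used), so t_5 = 8.
Among the 5 still-open variables, 9 fits only t_6 (and all 5 values in {6, 7, 9, 10, 11} must be used), so t_6 = 9.

9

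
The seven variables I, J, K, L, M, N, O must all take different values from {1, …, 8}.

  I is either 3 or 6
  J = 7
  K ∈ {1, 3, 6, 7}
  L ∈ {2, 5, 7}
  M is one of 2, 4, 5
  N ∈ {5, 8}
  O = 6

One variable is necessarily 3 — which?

I

J has just one choice, so J = 7. Remove 7 from K, L.
O has just one choice, so O = 6. Strike 6 from I, K.
So 3 goes to I.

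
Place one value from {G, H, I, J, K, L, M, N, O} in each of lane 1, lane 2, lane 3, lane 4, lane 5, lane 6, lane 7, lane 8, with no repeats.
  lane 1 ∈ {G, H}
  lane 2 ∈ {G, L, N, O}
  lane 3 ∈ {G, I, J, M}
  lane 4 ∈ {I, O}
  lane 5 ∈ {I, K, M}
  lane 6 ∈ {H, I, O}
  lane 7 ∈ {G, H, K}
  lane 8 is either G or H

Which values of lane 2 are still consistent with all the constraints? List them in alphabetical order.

lane 1 and lane 8 between them cover only {G, H} — a naked pair. Remove those values from lane 2, lane 3, lane 6, lane 7.
lane 7's domain is down to {K}, so lane 7 = K. Strike K from lane 5.
lane 4 and lane 6 share exactly the 2 values {I, O}; by pigeonhole those values go to them, so strike I, O from lane 2, lane 3, lane 5.
lane 5's domain is down to {M}, so lane 5 = M. Strike M from lane 3.
lane 3 must be J (only option left).
No further eliminations apply; lane 2 can still be any of L, N.

L, N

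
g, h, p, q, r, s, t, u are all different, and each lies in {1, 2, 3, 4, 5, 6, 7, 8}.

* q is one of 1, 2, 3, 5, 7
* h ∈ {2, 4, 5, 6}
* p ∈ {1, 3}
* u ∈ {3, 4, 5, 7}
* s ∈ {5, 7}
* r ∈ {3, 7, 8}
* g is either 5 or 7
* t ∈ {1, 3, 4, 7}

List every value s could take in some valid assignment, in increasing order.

The 8 variables together cover exactly {1, 2, 3, 4, 5, 6, 7, 8} — 8 values for 8 variables — and 6 appears only in h's list, so h = 6.
Among the 7 still-open variables, 2 fits only q (and all 7 values in {1, 2, 3, 4, 5, 7, 8} must be used), so q = 2.
The 6 still-open variables draw from only 6 values {1, 3, 4, 5, 7, 8}, so each is used; only r can be 8, hence r = 8.
The 2 variables g and s are confined to {5, 7}, which locks those values in; drop them from t, u.
No further eliminations apply; s can still be any of 5, 7.

5, 7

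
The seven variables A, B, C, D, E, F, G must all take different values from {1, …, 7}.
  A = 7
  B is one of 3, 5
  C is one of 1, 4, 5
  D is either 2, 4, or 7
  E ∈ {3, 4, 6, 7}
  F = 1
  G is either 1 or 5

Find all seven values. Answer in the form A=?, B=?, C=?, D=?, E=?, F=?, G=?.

A has just one choice, so A = 7. Strike 7 from D, E.
F's domain is down to {1}, so F = 1. Strike 1 from C, G.
That leaves G = 5. So B, C can't be 5.
B must be 3 (only option left). Eliminate 3 elsewhere: E.
C must be 4 (only option left). Remove 4 from D, E.
D's domain is down to {2}, so D = 2.
That leaves E = 6.

A=7, B=3, C=4, D=2, E=6, F=1, G=5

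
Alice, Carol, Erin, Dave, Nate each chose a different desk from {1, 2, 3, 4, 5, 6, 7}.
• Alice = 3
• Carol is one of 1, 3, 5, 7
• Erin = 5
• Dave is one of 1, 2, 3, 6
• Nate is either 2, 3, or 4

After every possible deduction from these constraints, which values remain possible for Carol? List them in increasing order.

1, 7

Alice has just one choice, so Alice = 3. Strike 3 from Carol, Dave, Nate.
That leaves Erin = 5. So Carol can't be 5.
No further eliminations apply; Carol can still be any of 1, 7.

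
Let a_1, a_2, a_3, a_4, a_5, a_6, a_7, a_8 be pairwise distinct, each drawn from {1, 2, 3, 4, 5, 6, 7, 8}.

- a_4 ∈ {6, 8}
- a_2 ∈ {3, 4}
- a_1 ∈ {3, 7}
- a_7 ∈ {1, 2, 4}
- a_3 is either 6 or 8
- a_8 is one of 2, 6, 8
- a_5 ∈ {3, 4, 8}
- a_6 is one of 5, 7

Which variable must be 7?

a_1

Among the 8 variables, 1 fits only a_7 (and all 8 values in {1, 2, 3, 4, 5, 6, 7, 8} must be used), so a_7 = 1.
The 7 still-open variables draw from only 7 values {2, 3, 4, 5, 6, 7, 8}, so each is used; only a_8 can be 2, hence a_8 = 2.
The 6 still-open variables draw from only 6 values {3, 4, 5, 6, 7, 8}, so each is used; only a_6 can be 5, hence a_6 = 5.
The 5 still-open variables draw from only 5 values {3, 4, 6, 7, 8}, so each is used; only a_1 can be 7, hence a_1 = 7.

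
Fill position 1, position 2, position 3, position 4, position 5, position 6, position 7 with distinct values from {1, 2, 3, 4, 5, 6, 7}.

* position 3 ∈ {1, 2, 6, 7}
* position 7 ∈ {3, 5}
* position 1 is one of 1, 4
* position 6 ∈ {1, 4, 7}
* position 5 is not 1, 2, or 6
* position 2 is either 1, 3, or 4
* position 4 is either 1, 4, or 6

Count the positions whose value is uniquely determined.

2

Among the 7 variables, 2 fits only position 3 (and all 7 values in {1, 2, 3, 4, 5, 6, 7} must be used), so position 3 = 2.
The 6 still-open variables together cover exactly {1, 3, 4, 5, 6, 7} — 6 values for 6 variables — and 6 appears only in position 4's list, so position 4 = 6.
Determined: position 3=2, position 4=6. The other positions each still have more than one consistent value. That makes 2.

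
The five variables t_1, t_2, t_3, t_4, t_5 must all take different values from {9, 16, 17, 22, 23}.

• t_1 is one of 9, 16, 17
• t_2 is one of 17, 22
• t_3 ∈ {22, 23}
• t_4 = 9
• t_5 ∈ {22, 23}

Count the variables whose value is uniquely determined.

t_4's domain is down to {9}, so t_4 = 9. Remove 9 from t_1.
The 4 still-open variables draw from only 4 values {16, 17, 22, 23}, so each is used; only t_1 can be 16, hence t_1 = 16.
The 3 still-open variables draw from only 3 values {17, 22, 23}, so each is used; only t_2 can be 17, hence t_2 = 17.
Determined: t_1=16, t_2=17, t_4=9. The other variables each still have more than one consistent value. That makes 3.

3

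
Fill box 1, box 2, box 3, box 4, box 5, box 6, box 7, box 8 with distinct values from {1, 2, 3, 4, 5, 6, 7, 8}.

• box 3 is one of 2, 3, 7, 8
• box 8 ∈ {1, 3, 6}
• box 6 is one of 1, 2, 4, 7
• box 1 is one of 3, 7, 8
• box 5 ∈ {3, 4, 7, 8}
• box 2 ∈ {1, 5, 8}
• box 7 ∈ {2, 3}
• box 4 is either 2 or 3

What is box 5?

4

Among the 8 variables, 5 fits only box 2 (and all 8 values in {1, 2, 3, 4, 5, 6, 7, 8} must be used), so box 2 = 5.
The 7 still-open variables draw from only 7 values {1, 2, 3, 4, 6, 7, 8}, so each is used; only box 8 can be 6, hence box 8 = 6.
The 6 still-open variables draw from only 6 values {1, 2, 3, 4, 7, 8}, so each is used; only box 6 can be 1, hence box 6 = 1.
Among the 5 still-open variables, 4 fits only box 5 (and all 5 values in {2, 3, 4, 7, 8} must be used), so box 5 = 4.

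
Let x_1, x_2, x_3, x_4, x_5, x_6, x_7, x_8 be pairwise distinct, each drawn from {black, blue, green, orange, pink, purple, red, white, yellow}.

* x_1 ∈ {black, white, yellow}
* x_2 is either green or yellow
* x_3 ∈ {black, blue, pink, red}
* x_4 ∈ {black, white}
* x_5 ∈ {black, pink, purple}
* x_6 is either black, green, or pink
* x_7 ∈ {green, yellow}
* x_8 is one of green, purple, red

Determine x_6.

The 8 variables together cover exactly {black, blue, green, pink, purple, red, white, yellow} — 8 values for 8 variables — and blue appears only in x_3's list, so x_3 = blue.
The 7 still-open variables draw from only 7 values {black, green, pink, purple, red, white, yellow}, so each is used; only x_8 can be red, hence x_8 = red.
The 6 still-open variables together cover exactly {black, green, pink, purple, white, yellow} — 6 values for 6 variables — and purple appears only in x_5's list, so x_5 = purple.
Among the 5 still-open variables, pink fits only x_6 (and all 5 values in {black, green, pink, white, yellow} must be used), so x_6 = pink.

pink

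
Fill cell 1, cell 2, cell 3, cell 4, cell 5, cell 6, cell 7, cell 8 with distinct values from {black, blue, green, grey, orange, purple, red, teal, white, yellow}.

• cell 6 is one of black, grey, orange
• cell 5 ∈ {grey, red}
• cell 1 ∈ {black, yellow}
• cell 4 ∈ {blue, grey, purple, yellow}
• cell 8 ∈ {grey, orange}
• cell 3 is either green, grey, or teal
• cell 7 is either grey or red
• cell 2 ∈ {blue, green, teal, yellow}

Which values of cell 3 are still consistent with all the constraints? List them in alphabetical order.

cell 5 and cell 7 share exactly the 2 values {grey, red}; by pigeonhole those values go to them, so strike grey, red from cell 3, cell 4, cell 6, cell 8.
cell 8 has just one choice, so cell 8 = orange. Strike orange from cell 6.
cell 6 must be black (only option left). Strike black from cell 1.
cell 1 must be yellow (only option left). Remove yellow from cell 2, cell 4.
No further eliminations apply; cell 3 can still be any of green, teal.

green, teal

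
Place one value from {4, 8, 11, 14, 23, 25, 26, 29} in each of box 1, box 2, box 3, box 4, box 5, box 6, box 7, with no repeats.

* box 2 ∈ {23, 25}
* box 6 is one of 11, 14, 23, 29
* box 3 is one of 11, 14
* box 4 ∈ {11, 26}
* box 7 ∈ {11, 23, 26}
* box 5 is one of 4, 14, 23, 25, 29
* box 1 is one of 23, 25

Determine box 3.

14

The 7 variables draw from only 7 values {4, 11, 14, 23, 25, 26, 29}, so each is used; only box 5 can be 4, hence box 5 = 4.
The 6 still-open variables together cover exactly {11, 14, 23, 25, 26, 29} — 6 values for 6 variables — and 29 appears only in box 6's list, so box 6 = 29.
Among the 5 still-open variables, 14 fits only box 3 (and all 5 values in {11, 14, 23, 25, 26} must be used), so box 3 = 14.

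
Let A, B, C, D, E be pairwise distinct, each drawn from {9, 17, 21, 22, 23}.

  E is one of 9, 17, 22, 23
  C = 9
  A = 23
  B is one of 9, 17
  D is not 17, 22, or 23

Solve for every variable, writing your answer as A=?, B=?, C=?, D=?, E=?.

A has just one choice, so A = 23. So E can't be 23.
C's domain is down to {9}, so C = 9. Eliminate 9 elsewhere: B, D, E.
D's domain is down to {21}, so D = 21.
That leaves B = 17. Eliminate 17 elsewhere: E.
E must be 22 (only option left).

A=23, B=17, C=9, D=21, E=22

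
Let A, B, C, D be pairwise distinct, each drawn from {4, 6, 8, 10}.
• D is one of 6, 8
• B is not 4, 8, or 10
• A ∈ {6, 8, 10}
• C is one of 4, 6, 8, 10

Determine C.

4

B has just one choice, so B = 6. Remove 6 from A, C, D.
D must be 8 (only option left). Eliminate 8 elsewhere: A, C.
A's domain is down to {10}, so A = 10. Strike 10 from C.
So C = 4.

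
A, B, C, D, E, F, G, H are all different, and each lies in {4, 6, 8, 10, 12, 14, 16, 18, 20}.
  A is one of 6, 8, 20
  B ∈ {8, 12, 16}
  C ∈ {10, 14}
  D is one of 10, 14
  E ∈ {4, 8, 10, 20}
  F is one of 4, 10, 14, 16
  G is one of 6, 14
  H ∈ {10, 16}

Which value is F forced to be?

The 8 variables together cover exactly {4, 6, 8, 10, 12, 14, 16, 20} — 8 values for 8 variables — and 12 appears only in B's list, so B = 12.
C and D share exactly the 2 values {10, 14}; by pigeonhole those values go to them, so strike 10, 14 from E, F, G, H.
G's domain is down to {6}, so G = 6. Eliminate 6 elsewhere: A.
H's domain is down to {16}, so H = 16. Strike 16 from F.
So F = 4.

4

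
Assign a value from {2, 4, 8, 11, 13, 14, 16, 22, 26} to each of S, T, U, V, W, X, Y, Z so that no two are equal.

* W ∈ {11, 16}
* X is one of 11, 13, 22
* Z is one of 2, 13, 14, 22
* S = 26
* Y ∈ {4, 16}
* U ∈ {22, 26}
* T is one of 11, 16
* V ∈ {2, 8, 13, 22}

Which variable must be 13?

S's domain is down to {26}, so S = 26. Remove 26 from U.
U has just one choice, so U = 22. Eliminate 22 elsewhere: V, X, Z.
T and W share exactly the 2 values {11, 16}; by pigeonhole those values go to them, so strike 11, 16 from X, Y.
So 13 goes to X.

X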